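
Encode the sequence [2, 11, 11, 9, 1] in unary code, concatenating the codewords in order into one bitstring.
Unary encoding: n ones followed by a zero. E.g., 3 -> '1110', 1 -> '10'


Encode each number as n ones followed by a terminating 0:
  2 -> 110 (3 bits)
  11 -> 111111111110 (12 bits)
  11 -> 111111111110 (12 bits)
  9 -> 1111111110 (10 bits)
  1 -> 10 (2 bits)
Total length = 3 + 12 + 12 + 10 + 2 = 39 bits.

Unary([2, 11, 11, 9, 1]) = 110111111111110111111111110111111111010 (39 bits)


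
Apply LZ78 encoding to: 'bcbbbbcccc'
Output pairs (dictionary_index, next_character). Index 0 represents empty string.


LZ78 encoding steps:
Dictionary: {0: ''}
Step 1: w='' (idx 0), next='b' -> output (0, 'b'), add 'b' as idx 1
Step 2: w='' (idx 0), next='c' -> output (0, 'c'), add 'c' as idx 2
Step 3: w='b' (idx 1), next='b' -> output (1, 'b'), add 'bb' as idx 3
Step 4: w='bb' (idx 3), next='c' -> output (3, 'c'), add 'bbc' as idx 4
Step 5: w='c' (idx 2), next='c' -> output (2, 'c'), add 'cc' as idx 5
Step 6: w='c' (idx 2), end of input -> output (2, '')


Encoded: [(0, 'b'), (0, 'c'), (1, 'b'), (3, 'c'), (2, 'c'), (2, '')]


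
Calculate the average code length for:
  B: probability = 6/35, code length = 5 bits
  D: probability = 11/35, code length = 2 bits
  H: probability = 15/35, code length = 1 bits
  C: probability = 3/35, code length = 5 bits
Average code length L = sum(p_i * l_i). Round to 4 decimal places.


Weighted contributions p_i * l_i:
  B: (6/35) * 5 = 30/35
  D: (11/35) * 2 = 22/35
  H: (15/35) * 1 = 15/35
  C: (3/35) * 5 = 15/35
Sum = (30 + 22 + 15 + 15)/35 = 82/35

L = 82/35 = 2.3429 bits/symbol


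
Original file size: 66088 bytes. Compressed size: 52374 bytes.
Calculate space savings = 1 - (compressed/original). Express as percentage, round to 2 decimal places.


ratio = compressed/original = 52374/66088 = 0.792489
savings = 1 - ratio = 1 - 0.792489 = 0.207511
as a percentage: 0.207511 * 100 = 20.75%

Space savings = 1 - 52374/66088 = 20.75%


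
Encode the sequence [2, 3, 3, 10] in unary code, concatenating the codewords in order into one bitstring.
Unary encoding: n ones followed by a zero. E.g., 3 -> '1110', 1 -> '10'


Encode each number as n ones followed by a terminating 0:
  2 -> 110 (3 bits)
  3 -> 1110 (4 bits)
  3 -> 1110 (4 bits)
  10 -> 11111111110 (11 bits)
Total length = 3 + 4 + 4 + 11 = 22 bits.

Unary([2, 3, 3, 10]) = 1101110111011111111110 (22 bits)


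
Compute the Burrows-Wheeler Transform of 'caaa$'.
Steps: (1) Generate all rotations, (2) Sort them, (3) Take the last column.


Rotations (sorted):
  0: $caaa -> last char: a
  1: a$caa -> last char: a
  2: aa$ca -> last char: a
  3: aaa$c -> last char: c
  4: caaa$ -> last char: $


BWT = aaac$


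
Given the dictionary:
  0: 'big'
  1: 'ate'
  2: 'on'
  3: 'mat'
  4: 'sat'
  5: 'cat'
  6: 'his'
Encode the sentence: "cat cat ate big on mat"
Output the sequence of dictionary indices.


Look up each word in the dictionary:
  'cat' -> 5
  'cat' -> 5
  'ate' -> 1
  'big' -> 0
  'on' -> 2
  'mat' -> 3

Encoded: [5, 5, 1, 0, 2, 3]


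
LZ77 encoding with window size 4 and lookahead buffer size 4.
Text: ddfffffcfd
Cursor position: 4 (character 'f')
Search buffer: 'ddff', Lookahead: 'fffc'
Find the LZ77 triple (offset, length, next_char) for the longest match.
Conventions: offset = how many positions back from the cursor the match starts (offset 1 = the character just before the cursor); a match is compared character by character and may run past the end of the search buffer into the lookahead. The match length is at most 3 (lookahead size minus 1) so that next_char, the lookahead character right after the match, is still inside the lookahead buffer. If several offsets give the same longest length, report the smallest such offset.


Try each offset into the search buffer:
  offset=1 (pos 3, char 'f'): match length 3
  offset=2 (pos 2, char 'f'): match length 3
  offset=3 (pos 1, char 'd'): match length 0
  offset=4 (pos 0, char 'd'): match length 0
Longest match has length 3, found at offsets 1, 2; take the smallest, offset 1.
next_char = character at position 4 + 3 = 7 -> 'c'

Best match: offset=1, length=3 (matching 'fff' starting at position 3)
LZ77 triple: (1, 3, 'c')


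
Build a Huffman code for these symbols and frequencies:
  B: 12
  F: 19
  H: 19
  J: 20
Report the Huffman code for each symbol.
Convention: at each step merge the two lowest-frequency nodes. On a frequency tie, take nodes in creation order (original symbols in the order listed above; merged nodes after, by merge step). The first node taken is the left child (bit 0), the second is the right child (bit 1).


Huffman tree construction:
Step 1: Merge B(12) + F(19) = 31
Step 2: Merge H(19) + J(20) = 39
Step 3: Merge (B+F)(31) + (H+J)(39) = 70
Read each symbol's code off the tree from the root (left child = 0, right child = 1).

Codes:
  B: 00 (length 2)
  F: 01 (length 2)
  H: 10 (length 2)
  J: 11 (length 2)
Average code length: 140/70 = 2.0000 bits/symbol


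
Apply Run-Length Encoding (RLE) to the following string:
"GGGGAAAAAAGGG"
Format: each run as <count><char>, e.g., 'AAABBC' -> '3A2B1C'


Scanning runs left to right:
  i=0: run of 'G' x 4 -> '4G'
  i=4: run of 'A' x 6 -> '6A'
  i=10: run of 'G' x 3 -> '3G'

RLE = 4G6A3G


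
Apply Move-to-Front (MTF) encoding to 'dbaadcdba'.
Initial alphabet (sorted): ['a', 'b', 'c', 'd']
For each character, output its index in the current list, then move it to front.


MTF encoding:
'd': index 3 in ['a', 'b', 'c', 'd'] -> ['d', 'a', 'b', 'c']
'b': index 2 in ['d', 'a', 'b', 'c'] -> ['b', 'd', 'a', 'c']
'a': index 2 in ['b', 'd', 'a', 'c'] -> ['a', 'b', 'd', 'c']
'a': index 0 in ['a', 'b', 'd', 'c'] -> ['a', 'b', 'd', 'c']
'd': index 2 in ['a', 'b', 'd', 'c'] -> ['d', 'a', 'b', 'c']
'c': index 3 in ['d', 'a', 'b', 'c'] -> ['c', 'd', 'a', 'b']
'd': index 1 in ['c', 'd', 'a', 'b'] -> ['d', 'c', 'a', 'b']
'b': index 3 in ['d', 'c', 'a', 'b'] -> ['b', 'd', 'c', 'a']
'a': index 3 in ['b', 'd', 'c', 'a'] -> ['a', 'b', 'd', 'c']


Output: [3, 2, 2, 0, 2, 3, 1, 3, 3]


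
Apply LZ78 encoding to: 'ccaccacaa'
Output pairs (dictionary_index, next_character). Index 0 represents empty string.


LZ78 encoding steps:
Dictionary: {0: ''}
Step 1: w='' (idx 0), next='c' -> output (0, 'c'), add 'c' as idx 1
Step 2: w='c' (idx 1), next='a' -> output (1, 'a'), add 'ca' as idx 2
Step 3: w='c' (idx 1), next='c' -> output (1, 'c'), add 'cc' as idx 3
Step 4: w='' (idx 0), next='a' -> output (0, 'a'), add 'a' as idx 4
Step 5: w='ca' (idx 2), next='a' -> output (2, 'a'), add 'caa' as idx 5


Encoded: [(0, 'c'), (1, 'a'), (1, 'c'), (0, 'a'), (2, 'a')]


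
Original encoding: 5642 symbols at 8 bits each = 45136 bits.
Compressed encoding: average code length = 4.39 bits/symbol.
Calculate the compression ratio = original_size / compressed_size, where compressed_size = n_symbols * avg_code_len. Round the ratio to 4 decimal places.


original_size = n_symbols * orig_bits = 5642 * 8 = 45136 bits
compressed_size = n_symbols * avg_code_len = 5642 * 4.39 = 24768.38 bits
ratio = original_size / compressed_size = 45136 / 24768.38 = 1.8223

Compression ratio = 1.8223


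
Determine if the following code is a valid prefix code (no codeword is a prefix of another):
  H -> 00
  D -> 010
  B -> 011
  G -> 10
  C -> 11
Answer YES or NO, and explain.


Checking each pair (does one codeword prefix another?):
  H='00' vs D='010': no prefix
  H='00' vs B='011': no prefix
  H='00' vs G='10': no prefix
  H='00' vs C='11': no prefix
  D='010' vs H='00': no prefix
  D='010' vs B='011': no prefix
  D='010' vs G='10': no prefix
  D='010' vs C='11': no prefix
  B='011' vs H='00': no prefix
  B='011' vs D='010': no prefix
  B='011' vs G='10': no prefix
  B='011' vs C='11': no prefix
  G='10' vs H='00': no prefix
  G='10' vs D='010': no prefix
  G='10' vs B='011': no prefix
  G='10' vs C='11': no prefix
  C='11' vs H='00': no prefix
  C='11' vs D='010': no prefix
  C='11' vs B='011': no prefix
  C='11' vs G='10': no prefix
No violation found over all pairs.

YES -- this is a valid prefix code. No codeword is a prefix of any other codeword.


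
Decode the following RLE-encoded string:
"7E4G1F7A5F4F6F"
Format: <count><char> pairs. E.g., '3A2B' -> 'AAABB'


Expanding each <count><char> pair:
  7E -> 'EEEEEEE'
  4G -> 'GGGG'
  1F -> 'F'
  7A -> 'AAAAAAA'
  5F -> 'FFFFF'
  4F -> 'FFFF'
  6F -> 'FFFFFF'

Decoded = EEEEEEEGGGGFAAAAAAAFFFFFFFFFFFFFFF


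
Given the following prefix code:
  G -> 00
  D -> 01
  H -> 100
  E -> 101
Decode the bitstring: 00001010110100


Decoding step by step:
Bits 00 -> G
Bits 00 -> G
Bits 101 -> E
Bits 01 -> D
Bits 101 -> E
Bits 00 -> G


Decoded message: GGEDEG


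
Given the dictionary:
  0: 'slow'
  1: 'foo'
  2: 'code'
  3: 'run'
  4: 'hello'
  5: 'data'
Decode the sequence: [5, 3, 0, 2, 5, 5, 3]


Look up each index in the dictionary:
  5 -> 'data'
  3 -> 'run'
  0 -> 'slow'
  2 -> 'code'
  5 -> 'data'
  5 -> 'data'
  3 -> 'run'

Decoded: "data run slow code data data run"


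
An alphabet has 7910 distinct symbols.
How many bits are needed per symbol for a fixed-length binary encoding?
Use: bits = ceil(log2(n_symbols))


log2(7910) = 12.9495
Bracket: 2^12 = 4096 < 7910 <= 2^13 = 8192
So ceil(log2(7910)) = 13

bits = ceil(log2(7910)) = ceil(12.9495) = 13 bits


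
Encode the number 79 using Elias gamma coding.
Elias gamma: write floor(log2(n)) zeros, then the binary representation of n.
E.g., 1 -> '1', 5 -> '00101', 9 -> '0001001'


num_bits = floor(log2(79)) + 1 = 7
leading_zeros = num_bits - 1 = 6
binary(79) = 1001111

Elias gamma(79) = '000000' + '1001111' = 0000001001111 (13 bits)


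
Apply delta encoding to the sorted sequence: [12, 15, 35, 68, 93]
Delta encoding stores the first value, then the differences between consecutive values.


First value: 12
Deltas:
  15 - 12 = 3
  35 - 15 = 20
  68 - 35 = 33
  93 - 68 = 25


Delta encoded: [12, 3, 20, 33, 25]


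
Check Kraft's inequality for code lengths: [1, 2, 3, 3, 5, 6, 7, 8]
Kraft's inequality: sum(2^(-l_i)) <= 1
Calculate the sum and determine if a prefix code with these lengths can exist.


Sum = 2^(-1) + 2^(-2) + 2^(-3) + 2^(-3) + 2^(-5) + 2^(-6) + 2^(-7) + 2^(-8)
    = 0.5 + 0.25 + 0.125 + 0.125 + 0.03125 + 0.015625 + 0.0078125 + 0.00390625
    = 271/256 = 1.05859375
Since 1.05859375 > 1, Kraft's inequality is NOT satisfied.
A prefix code with these lengths CANNOT exist.

Kraft sum = 1.05859375. Not satisfied.


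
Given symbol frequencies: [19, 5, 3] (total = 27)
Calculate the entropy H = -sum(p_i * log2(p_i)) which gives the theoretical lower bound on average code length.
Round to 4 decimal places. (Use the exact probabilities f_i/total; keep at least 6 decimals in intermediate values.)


Per-symbol terms -p_i * log2(p_i) with p_i = f_i/27:
  p = 19/27 = 0.703704: log2(p) = -0.506960, -p*log2(p) = 0.356750
  p = 5/27 = 0.185185: log2(p) = -2.432959, -p*log2(p) = 0.450548
  p = 3/27 = 0.111111: log2(p) = -3.169925, -p*log2(p) = 0.352214
H = 0.356750 + 0.450548 + 0.352214 = 1.159512

H = 1.1595 bits/symbol


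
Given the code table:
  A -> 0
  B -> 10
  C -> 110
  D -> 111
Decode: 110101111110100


Decoding:
110 -> C
10 -> B
111 -> D
111 -> D
0 -> A
10 -> B
0 -> A


Result: CBDDABA


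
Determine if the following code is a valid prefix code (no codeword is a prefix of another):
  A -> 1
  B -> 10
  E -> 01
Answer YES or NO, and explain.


Checking each pair (does one codeword prefix another?):
  A='1' vs B='10': prefix -- VIOLATION

NO -- this is NOT a valid prefix code. A (1) is a prefix of B (10).


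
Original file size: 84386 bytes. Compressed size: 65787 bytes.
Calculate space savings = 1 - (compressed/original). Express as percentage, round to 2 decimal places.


ratio = compressed/original = 65787/84386 = 0.779596
savings = 1 - ratio = 1 - 0.779596 = 0.220404
as a percentage: 0.220404 * 100 = 22.04%

Space savings = 1 - 65787/84386 = 22.04%


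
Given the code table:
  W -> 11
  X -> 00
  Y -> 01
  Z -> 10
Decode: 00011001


Decoding:
00 -> X
01 -> Y
10 -> Z
01 -> Y


Result: XYZY


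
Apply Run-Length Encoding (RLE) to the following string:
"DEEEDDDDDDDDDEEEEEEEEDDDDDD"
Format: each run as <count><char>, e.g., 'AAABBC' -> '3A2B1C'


Scanning runs left to right:
  i=0: run of 'D' x 1 -> '1D'
  i=1: run of 'E' x 3 -> '3E'
  i=4: run of 'D' x 9 -> '9D'
  i=13: run of 'E' x 8 -> '8E'
  i=21: run of 'D' x 6 -> '6D'

RLE = 1D3E9D8E6D


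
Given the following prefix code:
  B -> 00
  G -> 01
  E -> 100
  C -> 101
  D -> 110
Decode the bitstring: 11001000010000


Decoding step by step:
Bits 110 -> D
Bits 01 -> G
Bits 00 -> B
Bits 00 -> B
Bits 100 -> E
Bits 00 -> B


Decoded message: DGBBEB


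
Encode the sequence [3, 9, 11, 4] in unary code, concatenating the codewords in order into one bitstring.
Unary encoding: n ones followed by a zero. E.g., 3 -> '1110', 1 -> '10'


Encode each number as n ones followed by a terminating 0:
  3 -> 1110 (4 bits)
  9 -> 1111111110 (10 bits)
  11 -> 111111111110 (12 bits)
  4 -> 11110 (5 bits)
Total length = 4 + 10 + 12 + 5 = 31 bits.

Unary([3, 9, 11, 4]) = 1110111111111011111111111011110 (31 bits)


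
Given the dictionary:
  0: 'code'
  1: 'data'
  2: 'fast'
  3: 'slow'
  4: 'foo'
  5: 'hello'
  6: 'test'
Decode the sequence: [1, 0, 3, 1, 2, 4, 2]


Look up each index in the dictionary:
  1 -> 'data'
  0 -> 'code'
  3 -> 'slow'
  1 -> 'data'
  2 -> 'fast'
  4 -> 'foo'
  2 -> 'fast'

Decoded: "data code slow data fast foo fast"


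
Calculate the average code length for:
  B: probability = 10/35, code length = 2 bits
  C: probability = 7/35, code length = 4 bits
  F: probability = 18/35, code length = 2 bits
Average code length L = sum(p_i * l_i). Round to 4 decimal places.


Weighted contributions p_i * l_i:
  B: (10/35) * 2 = 20/35
  C: (7/35) * 4 = 28/35
  F: (18/35) * 2 = 36/35
Sum = (20 + 28 + 36)/35 = 84/35

L = 84/35 = 2.4000 bits/symbol


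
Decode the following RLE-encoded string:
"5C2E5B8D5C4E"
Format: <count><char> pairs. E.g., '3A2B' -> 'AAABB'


Expanding each <count><char> pair:
  5C -> 'CCCCC'
  2E -> 'EE'
  5B -> 'BBBBB'
  8D -> 'DDDDDDDD'
  5C -> 'CCCCC'
  4E -> 'EEEE'

Decoded = CCCCCEEBBBBBDDDDDDDDCCCCCEEEE


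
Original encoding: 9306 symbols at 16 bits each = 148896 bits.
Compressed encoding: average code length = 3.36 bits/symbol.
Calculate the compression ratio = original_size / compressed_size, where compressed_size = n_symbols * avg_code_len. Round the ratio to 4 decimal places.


original_size = n_symbols * orig_bits = 9306 * 16 = 148896 bits
compressed_size = n_symbols * avg_code_len = 9306 * 3.36 = 31268.16 bits
ratio = original_size / compressed_size = 148896 / 31268.16 = 4.7619

Compression ratio = 4.7619


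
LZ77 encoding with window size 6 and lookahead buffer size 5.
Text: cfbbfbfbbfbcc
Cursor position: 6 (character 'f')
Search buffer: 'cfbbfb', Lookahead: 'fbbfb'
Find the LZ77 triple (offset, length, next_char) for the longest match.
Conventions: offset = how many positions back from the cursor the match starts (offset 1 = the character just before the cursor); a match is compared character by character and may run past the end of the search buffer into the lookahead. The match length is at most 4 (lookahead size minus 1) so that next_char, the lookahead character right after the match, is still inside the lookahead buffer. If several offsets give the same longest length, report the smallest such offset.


Try each offset into the search buffer:
  offset=1 (pos 5, char 'b'): match length 0
  offset=2 (pos 4, char 'f'): match length 2
  offset=3 (pos 3, char 'b'): match length 0
  offset=4 (pos 2, char 'b'): match length 0
  offset=5 (pos 1, char 'f'): match length 4
  offset=6 (pos 0, char 'c'): match length 0
Longest match has length 4 at offset 5.
next_char = character at position 6 + 4 = 10 -> 'b'

Best match: offset=5, length=4 (matching 'fbbf' starting at position 1)
LZ77 triple: (5, 4, 'b')


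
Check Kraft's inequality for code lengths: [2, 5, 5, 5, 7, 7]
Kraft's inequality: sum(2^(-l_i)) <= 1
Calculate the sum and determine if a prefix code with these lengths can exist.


Sum = 2^(-2) + 2^(-5) + 2^(-5) + 2^(-5) + 2^(-7) + 2^(-7)
    = 0.25 + 0.03125 + 0.03125 + 0.03125 + 0.0078125 + 0.0078125
    = 46/128 = 0.359375
Since 0.359375 <= 1, Kraft's inequality IS satisfied.
A prefix code with these lengths CAN exist.

Kraft sum = 0.359375. Satisfied.


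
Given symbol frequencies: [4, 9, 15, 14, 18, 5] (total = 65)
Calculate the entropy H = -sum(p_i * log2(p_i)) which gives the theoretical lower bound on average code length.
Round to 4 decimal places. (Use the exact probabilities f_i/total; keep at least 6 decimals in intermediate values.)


Per-symbol terms -p_i * log2(p_i) with p_i = f_i/65:
  p = 4/65 = 0.061538: log2(p) = -4.022368, -p*log2(p) = 0.247530
  p = 9/65 = 0.138462: log2(p) = -2.852443, -p*log2(p) = 0.394954
  p = 15/65 = 0.230769: log2(p) = -2.115477, -p*log2(p) = 0.488187
  p = 14/65 = 0.215385: log2(p) = -2.215013, -p*log2(p) = 0.477080
  p = 18/65 = 0.276923: log2(p) = -1.852443, -p*log2(p) = 0.512984
  p = 5/65 = 0.076923: log2(p) = -3.700440, -p*log2(p) = 0.284649
H = 0.247530 + 0.394954 + 0.488187 + 0.477080 + 0.512984 + 0.284649 = 2.405384

H = 2.4054 bits/symbol


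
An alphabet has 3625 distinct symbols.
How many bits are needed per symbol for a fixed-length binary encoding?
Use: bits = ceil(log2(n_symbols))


log2(3625) = 11.8238
Bracket: 2^11 = 2048 < 3625 <= 2^12 = 4096
So ceil(log2(3625)) = 12

bits = ceil(log2(3625)) = ceil(11.8238) = 12 bits


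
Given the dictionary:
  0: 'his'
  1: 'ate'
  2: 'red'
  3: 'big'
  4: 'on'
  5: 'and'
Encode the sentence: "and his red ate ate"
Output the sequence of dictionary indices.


Look up each word in the dictionary:
  'and' -> 5
  'his' -> 0
  'red' -> 2
  'ate' -> 1
  'ate' -> 1

Encoded: [5, 0, 2, 1, 1]


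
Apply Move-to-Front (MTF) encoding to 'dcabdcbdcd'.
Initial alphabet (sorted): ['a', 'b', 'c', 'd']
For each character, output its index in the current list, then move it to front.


MTF encoding:
'd': index 3 in ['a', 'b', 'c', 'd'] -> ['d', 'a', 'b', 'c']
'c': index 3 in ['d', 'a', 'b', 'c'] -> ['c', 'd', 'a', 'b']
'a': index 2 in ['c', 'd', 'a', 'b'] -> ['a', 'c', 'd', 'b']
'b': index 3 in ['a', 'c', 'd', 'b'] -> ['b', 'a', 'c', 'd']
'd': index 3 in ['b', 'a', 'c', 'd'] -> ['d', 'b', 'a', 'c']
'c': index 3 in ['d', 'b', 'a', 'c'] -> ['c', 'd', 'b', 'a']
'b': index 2 in ['c', 'd', 'b', 'a'] -> ['b', 'c', 'd', 'a']
'd': index 2 in ['b', 'c', 'd', 'a'] -> ['d', 'b', 'c', 'a']
'c': index 2 in ['d', 'b', 'c', 'a'] -> ['c', 'd', 'b', 'a']
'd': index 1 in ['c', 'd', 'b', 'a'] -> ['d', 'c', 'b', 'a']


Output: [3, 3, 2, 3, 3, 3, 2, 2, 2, 1]


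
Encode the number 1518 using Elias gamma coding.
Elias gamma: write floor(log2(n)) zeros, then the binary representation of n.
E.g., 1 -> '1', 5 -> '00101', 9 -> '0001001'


num_bits = floor(log2(1518)) + 1 = 11
leading_zeros = num_bits - 1 = 10
binary(1518) = 10111101110

Elias gamma(1518) = '0000000000' + '10111101110' = 000000000010111101110 (21 bits)


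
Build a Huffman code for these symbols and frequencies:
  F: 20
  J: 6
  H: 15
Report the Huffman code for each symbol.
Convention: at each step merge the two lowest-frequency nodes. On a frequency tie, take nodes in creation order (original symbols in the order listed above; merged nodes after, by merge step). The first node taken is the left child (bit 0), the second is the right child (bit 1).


Huffman tree construction:
Step 1: Merge J(6) + H(15) = 21
Step 2: Merge F(20) + (J+H)(21) = 41
Read each symbol's code off the tree from the root (left child = 0, right child = 1).

Codes:
  F: 0 (length 1)
  J: 10 (length 2)
  H: 11 (length 2)
Average code length: 62/41 = 1.5122 bits/symbol


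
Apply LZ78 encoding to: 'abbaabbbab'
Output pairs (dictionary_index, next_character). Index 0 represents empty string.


LZ78 encoding steps:
Dictionary: {0: ''}
Step 1: w='' (idx 0), next='a' -> output (0, 'a'), add 'a' as idx 1
Step 2: w='' (idx 0), next='b' -> output (0, 'b'), add 'b' as idx 2
Step 3: w='b' (idx 2), next='a' -> output (2, 'a'), add 'ba' as idx 3
Step 4: w='a' (idx 1), next='b' -> output (1, 'b'), add 'ab' as idx 4
Step 5: w='b' (idx 2), next='b' -> output (2, 'b'), add 'bb' as idx 5
Step 6: w='ab' (idx 4), end of input -> output (4, '')


Encoded: [(0, 'a'), (0, 'b'), (2, 'a'), (1, 'b'), (2, 'b'), (4, '')]


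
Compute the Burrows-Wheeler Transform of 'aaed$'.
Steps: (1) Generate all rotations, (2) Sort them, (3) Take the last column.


Rotations (sorted):
  0: $aaed -> last char: d
  1: aaed$ -> last char: $
  2: aed$a -> last char: a
  3: d$aae -> last char: e
  4: ed$aa -> last char: a


BWT = d$aea


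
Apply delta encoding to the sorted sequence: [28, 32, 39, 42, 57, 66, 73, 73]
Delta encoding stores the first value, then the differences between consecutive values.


First value: 28
Deltas:
  32 - 28 = 4
  39 - 32 = 7
  42 - 39 = 3
  57 - 42 = 15
  66 - 57 = 9
  73 - 66 = 7
  73 - 73 = 0


Delta encoded: [28, 4, 7, 3, 15, 9, 7, 0]


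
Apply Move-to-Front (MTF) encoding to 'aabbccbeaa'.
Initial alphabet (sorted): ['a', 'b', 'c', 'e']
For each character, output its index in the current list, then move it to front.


MTF encoding:
'a': index 0 in ['a', 'b', 'c', 'e'] -> ['a', 'b', 'c', 'e']
'a': index 0 in ['a', 'b', 'c', 'e'] -> ['a', 'b', 'c', 'e']
'b': index 1 in ['a', 'b', 'c', 'e'] -> ['b', 'a', 'c', 'e']
'b': index 0 in ['b', 'a', 'c', 'e'] -> ['b', 'a', 'c', 'e']
'c': index 2 in ['b', 'a', 'c', 'e'] -> ['c', 'b', 'a', 'e']
'c': index 0 in ['c', 'b', 'a', 'e'] -> ['c', 'b', 'a', 'e']
'b': index 1 in ['c', 'b', 'a', 'e'] -> ['b', 'c', 'a', 'e']
'e': index 3 in ['b', 'c', 'a', 'e'] -> ['e', 'b', 'c', 'a']
'a': index 3 in ['e', 'b', 'c', 'a'] -> ['a', 'e', 'b', 'c']
'a': index 0 in ['a', 'e', 'b', 'c'] -> ['a', 'e', 'b', 'c']


Output: [0, 0, 1, 0, 2, 0, 1, 3, 3, 0]


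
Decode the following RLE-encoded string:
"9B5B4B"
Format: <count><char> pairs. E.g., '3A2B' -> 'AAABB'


Expanding each <count><char> pair:
  9B -> 'BBBBBBBBB'
  5B -> 'BBBBB'
  4B -> 'BBBB'

Decoded = BBBBBBBBBBBBBBBBBB


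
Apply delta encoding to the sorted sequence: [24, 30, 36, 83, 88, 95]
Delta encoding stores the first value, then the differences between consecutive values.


First value: 24
Deltas:
  30 - 24 = 6
  36 - 30 = 6
  83 - 36 = 47
  88 - 83 = 5
  95 - 88 = 7


Delta encoded: [24, 6, 6, 47, 5, 7]


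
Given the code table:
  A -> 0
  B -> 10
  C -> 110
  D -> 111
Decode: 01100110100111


Decoding:
0 -> A
110 -> C
0 -> A
110 -> C
10 -> B
0 -> A
111 -> D


Result: ACACBAD


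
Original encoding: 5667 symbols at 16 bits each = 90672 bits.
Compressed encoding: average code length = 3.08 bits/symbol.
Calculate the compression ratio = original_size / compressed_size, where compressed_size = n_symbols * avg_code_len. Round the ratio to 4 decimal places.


original_size = n_symbols * orig_bits = 5667 * 16 = 90672 bits
compressed_size = n_symbols * avg_code_len = 5667 * 3.08 = 17454.36 bits
ratio = original_size / compressed_size = 90672 / 17454.36 = 5.1948

Compression ratio = 5.1948


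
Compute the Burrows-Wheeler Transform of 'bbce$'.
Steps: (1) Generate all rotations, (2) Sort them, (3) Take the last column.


Rotations (sorted):
  0: $bbce -> last char: e
  1: bbce$ -> last char: $
  2: bce$b -> last char: b
  3: ce$bb -> last char: b
  4: e$bbc -> last char: c


BWT = e$bbc


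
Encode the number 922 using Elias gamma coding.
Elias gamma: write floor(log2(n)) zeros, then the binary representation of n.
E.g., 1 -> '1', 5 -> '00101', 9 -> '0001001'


num_bits = floor(log2(922)) + 1 = 10
leading_zeros = num_bits - 1 = 9
binary(922) = 1110011010

Elias gamma(922) = '000000000' + '1110011010' = 0000000001110011010 (19 bits)


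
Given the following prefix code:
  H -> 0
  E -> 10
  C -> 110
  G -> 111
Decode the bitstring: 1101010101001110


Decoding step by step:
Bits 110 -> C
Bits 10 -> E
Bits 10 -> E
Bits 10 -> E
Bits 10 -> E
Bits 0 -> H
Bits 111 -> G
Bits 0 -> H


Decoded message: CEEEEHGH


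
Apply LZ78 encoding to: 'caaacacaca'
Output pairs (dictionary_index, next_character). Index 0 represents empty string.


LZ78 encoding steps:
Dictionary: {0: ''}
Step 1: w='' (idx 0), next='c' -> output (0, 'c'), add 'c' as idx 1
Step 2: w='' (idx 0), next='a' -> output (0, 'a'), add 'a' as idx 2
Step 3: w='a' (idx 2), next='a' -> output (2, 'a'), add 'aa' as idx 3
Step 4: w='c' (idx 1), next='a' -> output (1, 'a'), add 'ca' as idx 4
Step 5: w='ca' (idx 4), next='c' -> output (4, 'c'), add 'cac' as idx 5
Step 6: w='a' (idx 2), end of input -> output (2, '')


Encoded: [(0, 'c'), (0, 'a'), (2, 'a'), (1, 'a'), (4, 'c'), (2, '')]


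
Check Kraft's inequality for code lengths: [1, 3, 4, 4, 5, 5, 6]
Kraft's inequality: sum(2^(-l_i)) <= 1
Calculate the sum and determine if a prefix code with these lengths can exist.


Sum = 2^(-1) + 2^(-3) + 2^(-4) + 2^(-4) + 2^(-5) + 2^(-5) + 2^(-6)
    = 0.5 + 0.125 + 0.0625 + 0.0625 + 0.03125 + 0.03125 + 0.015625
    = 53/64 = 0.828125
Since 0.828125 <= 1, Kraft's inequality IS satisfied.
A prefix code with these lengths CAN exist.

Kraft sum = 0.828125. Satisfied.


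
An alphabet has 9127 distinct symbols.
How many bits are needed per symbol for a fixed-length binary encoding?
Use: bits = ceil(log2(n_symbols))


log2(9127) = 13.1559
Bracket: 2^13 = 8192 < 9127 <= 2^14 = 16384
So ceil(log2(9127)) = 14

bits = ceil(log2(9127)) = ceil(13.1559) = 14 bits


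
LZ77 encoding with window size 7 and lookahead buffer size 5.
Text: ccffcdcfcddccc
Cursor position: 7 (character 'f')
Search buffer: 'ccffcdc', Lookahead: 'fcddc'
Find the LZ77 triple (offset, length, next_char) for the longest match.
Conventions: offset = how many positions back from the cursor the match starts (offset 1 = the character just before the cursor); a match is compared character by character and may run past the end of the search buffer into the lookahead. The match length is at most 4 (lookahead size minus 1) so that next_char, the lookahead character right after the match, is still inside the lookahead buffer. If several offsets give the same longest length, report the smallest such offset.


Try each offset into the search buffer:
  offset=1 (pos 6, char 'c'): match length 0
  offset=2 (pos 5, char 'd'): match length 0
  offset=3 (pos 4, char 'c'): match length 0
  offset=4 (pos 3, char 'f'): match length 3
  offset=5 (pos 2, char 'f'): match length 1
  offset=6 (pos 1, char 'c'): match length 0
  offset=7 (pos 0, char 'c'): match length 0
Longest match has length 3 at offset 4.
next_char = character at position 7 + 3 = 10 -> 'd'

Best match: offset=4, length=3 (matching 'fcd' starting at position 3)
LZ77 triple: (4, 3, 'd')


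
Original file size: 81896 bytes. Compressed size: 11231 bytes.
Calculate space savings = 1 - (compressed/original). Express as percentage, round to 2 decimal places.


ratio = compressed/original = 11231/81896 = 0.137137
savings = 1 - ratio = 1 - 0.137137 = 0.862863
as a percentage: 0.862863 * 100 = 86.29%

Space savings = 1 - 11231/81896 = 86.29%


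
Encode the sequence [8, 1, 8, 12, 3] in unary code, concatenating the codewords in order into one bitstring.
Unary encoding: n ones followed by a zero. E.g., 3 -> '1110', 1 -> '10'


Encode each number as n ones followed by a terminating 0:
  8 -> 111111110 (9 bits)
  1 -> 10 (2 bits)
  8 -> 111111110 (9 bits)
  12 -> 1111111111110 (13 bits)
  3 -> 1110 (4 bits)
Total length = 9 + 2 + 9 + 13 + 4 = 37 bits.

Unary([8, 1, 8, 12, 3]) = 1111111101011111111011111111111101110 (37 bits)


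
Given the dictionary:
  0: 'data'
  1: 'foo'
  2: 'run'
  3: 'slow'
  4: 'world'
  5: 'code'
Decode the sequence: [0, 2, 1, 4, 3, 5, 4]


Look up each index in the dictionary:
  0 -> 'data'
  2 -> 'run'
  1 -> 'foo'
  4 -> 'world'
  3 -> 'slow'
  5 -> 'code'
  4 -> 'world'

Decoded: "data run foo world slow code world"


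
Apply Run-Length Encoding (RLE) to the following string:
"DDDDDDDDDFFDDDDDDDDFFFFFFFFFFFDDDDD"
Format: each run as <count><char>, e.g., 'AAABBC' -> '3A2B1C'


Scanning runs left to right:
  i=0: run of 'D' x 9 -> '9D'
  i=9: run of 'F' x 2 -> '2F'
  i=11: run of 'D' x 8 -> '8D'
  i=19: run of 'F' x 11 -> '11F'
  i=30: run of 'D' x 5 -> '5D'

RLE = 9D2F8D11F5D


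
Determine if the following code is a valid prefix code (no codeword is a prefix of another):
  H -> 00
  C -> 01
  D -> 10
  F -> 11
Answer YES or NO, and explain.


Checking each pair (does one codeword prefix another?):
  H='00' vs C='01': no prefix
  H='00' vs D='10': no prefix
  H='00' vs F='11': no prefix
  C='01' vs H='00': no prefix
  C='01' vs D='10': no prefix
  C='01' vs F='11': no prefix
  D='10' vs H='00': no prefix
  D='10' vs C='01': no prefix
  D='10' vs F='11': no prefix
  F='11' vs H='00': no prefix
  F='11' vs C='01': no prefix
  F='11' vs D='10': no prefix
No violation found over all pairs.

YES -- this is a valid prefix code. No codeword is a prefix of any other codeword.


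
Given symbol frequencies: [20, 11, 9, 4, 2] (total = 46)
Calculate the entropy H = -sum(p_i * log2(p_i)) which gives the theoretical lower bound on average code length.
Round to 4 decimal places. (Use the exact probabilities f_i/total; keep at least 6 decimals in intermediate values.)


Per-symbol terms -p_i * log2(p_i) with p_i = f_i/46:
  p = 20/46 = 0.434783: log2(p) = -1.201634, -p*log2(p) = 0.522450
  p = 11/46 = 0.239130: log2(p) = -2.064130, -p*log2(p) = 0.493596
  p = 9/46 = 0.195652: log2(p) = -2.353637, -p*log2(p) = 0.460494
  p = 4/46 = 0.086957: log2(p) = -3.523562, -p*log2(p) = 0.306397
  p = 2/46 = 0.043478: log2(p) = -4.523562, -p*log2(p) = 0.196677
H = 0.522450 + 0.493596 + 0.460494 + 0.306397 + 0.196677 = 1.979614

H = 1.9796 bits/symbol


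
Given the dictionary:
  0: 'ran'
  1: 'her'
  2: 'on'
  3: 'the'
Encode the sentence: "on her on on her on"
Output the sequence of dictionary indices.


Look up each word in the dictionary:
  'on' -> 2
  'her' -> 1
  'on' -> 2
  'on' -> 2
  'her' -> 1
  'on' -> 2

Encoded: [2, 1, 2, 2, 1, 2]


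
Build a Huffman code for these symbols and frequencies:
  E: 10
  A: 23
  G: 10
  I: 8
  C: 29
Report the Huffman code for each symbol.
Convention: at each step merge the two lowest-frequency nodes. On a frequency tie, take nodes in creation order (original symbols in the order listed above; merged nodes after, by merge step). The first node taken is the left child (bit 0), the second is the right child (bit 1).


Huffman tree construction:
Step 1: Merge I(8) + E(10) = 18
Step 2: Merge G(10) + (I+E)(18) = 28
Step 3: Merge A(23) + (G+(I+E))(28) = 51
Step 4: Merge C(29) + (A+(G+(I+E)))(51) = 80
Read each symbol's code off the tree from the root (left child = 0, right child = 1).

Codes:
  E: 1111 (length 4)
  A: 10 (length 2)
  G: 110 (length 3)
  I: 1110 (length 4)
  C: 0 (length 1)
Average code length: 177/80 = 2.2125 bits/symbol


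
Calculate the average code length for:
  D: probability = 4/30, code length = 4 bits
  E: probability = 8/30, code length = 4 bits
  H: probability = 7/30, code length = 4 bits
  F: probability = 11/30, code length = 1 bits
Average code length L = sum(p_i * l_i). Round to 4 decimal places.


Weighted contributions p_i * l_i:
  D: (4/30) * 4 = 16/30
  E: (8/30) * 4 = 32/30
  H: (7/30) * 4 = 28/30
  F: (11/30) * 1 = 11/30
Sum = (16 + 32 + 28 + 11)/30 = 87/30

L = 87/30 = 2.9000 bits/symbol


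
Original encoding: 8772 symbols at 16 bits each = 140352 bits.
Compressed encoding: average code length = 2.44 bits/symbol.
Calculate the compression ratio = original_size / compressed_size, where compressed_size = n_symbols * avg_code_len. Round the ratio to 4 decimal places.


original_size = n_symbols * orig_bits = 8772 * 16 = 140352 bits
compressed_size = n_symbols * avg_code_len = 8772 * 2.44 = 21403.68 bits
ratio = original_size / compressed_size = 140352 / 21403.68 = 6.5574

Compression ratio = 6.5574


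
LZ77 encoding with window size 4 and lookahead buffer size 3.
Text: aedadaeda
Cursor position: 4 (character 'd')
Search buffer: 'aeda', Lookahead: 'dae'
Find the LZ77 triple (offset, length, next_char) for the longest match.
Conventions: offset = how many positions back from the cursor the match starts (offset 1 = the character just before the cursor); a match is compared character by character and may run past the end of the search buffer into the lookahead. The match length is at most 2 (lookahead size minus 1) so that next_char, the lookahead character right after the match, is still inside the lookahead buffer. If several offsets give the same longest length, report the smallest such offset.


Try each offset into the search buffer:
  offset=1 (pos 3, char 'a'): match length 0
  offset=2 (pos 2, char 'd'): match length 2
  offset=3 (pos 1, char 'e'): match length 0
  offset=4 (pos 0, char 'a'): match length 0
Longest match has length 2 at offset 2.
next_char = character at position 4 + 2 = 6 -> 'e'

Best match: offset=2, length=2 (matching 'da' starting at position 2)
LZ77 triple: (2, 2, 'e')


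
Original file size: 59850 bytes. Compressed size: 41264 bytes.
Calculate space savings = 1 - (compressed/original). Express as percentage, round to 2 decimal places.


ratio = compressed/original = 41264/59850 = 0.689457
savings = 1 - ratio = 1 - 0.689457 = 0.310543
as a percentage: 0.310543 * 100 = 31.05%

Space savings = 1 - 41264/59850 = 31.05%


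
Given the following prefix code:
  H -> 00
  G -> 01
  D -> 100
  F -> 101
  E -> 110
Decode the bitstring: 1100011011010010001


Decoding step by step:
Bits 110 -> E
Bits 00 -> H
Bits 110 -> E
Bits 110 -> E
Bits 100 -> D
Bits 100 -> D
Bits 01 -> G


Decoded message: EHEEDDG


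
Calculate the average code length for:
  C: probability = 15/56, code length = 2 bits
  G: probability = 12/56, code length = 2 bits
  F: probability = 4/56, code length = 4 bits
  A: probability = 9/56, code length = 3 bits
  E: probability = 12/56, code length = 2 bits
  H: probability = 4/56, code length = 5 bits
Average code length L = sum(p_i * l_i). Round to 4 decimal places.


Weighted contributions p_i * l_i:
  C: (15/56) * 2 = 30/56
  G: (12/56) * 2 = 24/56
  F: (4/56) * 4 = 16/56
  A: (9/56) * 3 = 27/56
  E: (12/56) * 2 = 24/56
  H: (4/56) * 5 = 20/56
Sum = (30 + 24 + 16 + 27 + 24 + 20)/56 = 141/56

L = 141/56 = 2.5179 bits/symbol


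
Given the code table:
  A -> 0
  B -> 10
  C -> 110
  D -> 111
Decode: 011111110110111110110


Decoding:
0 -> A
111 -> D
111 -> D
10 -> B
110 -> C
111 -> D
110 -> C
110 -> C


Result: ADDBCDCC


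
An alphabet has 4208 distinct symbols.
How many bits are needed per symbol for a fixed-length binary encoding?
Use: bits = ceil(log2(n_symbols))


log2(4208) = 12.0389
Bracket: 2^12 = 4096 < 4208 <= 2^13 = 8192
So ceil(log2(4208)) = 13

bits = ceil(log2(4208)) = ceil(12.0389) = 13 bits


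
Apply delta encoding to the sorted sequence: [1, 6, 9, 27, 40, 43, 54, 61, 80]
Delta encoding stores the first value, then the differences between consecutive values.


First value: 1
Deltas:
  6 - 1 = 5
  9 - 6 = 3
  27 - 9 = 18
  40 - 27 = 13
  43 - 40 = 3
  54 - 43 = 11
  61 - 54 = 7
  80 - 61 = 19


Delta encoded: [1, 5, 3, 18, 13, 3, 11, 7, 19]


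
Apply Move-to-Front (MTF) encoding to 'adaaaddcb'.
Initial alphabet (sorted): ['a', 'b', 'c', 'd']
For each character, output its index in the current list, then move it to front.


MTF encoding:
'a': index 0 in ['a', 'b', 'c', 'd'] -> ['a', 'b', 'c', 'd']
'd': index 3 in ['a', 'b', 'c', 'd'] -> ['d', 'a', 'b', 'c']
'a': index 1 in ['d', 'a', 'b', 'c'] -> ['a', 'd', 'b', 'c']
'a': index 0 in ['a', 'd', 'b', 'c'] -> ['a', 'd', 'b', 'c']
'a': index 0 in ['a', 'd', 'b', 'c'] -> ['a', 'd', 'b', 'c']
'd': index 1 in ['a', 'd', 'b', 'c'] -> ['d', 'a', 'b', 'c']
'd': index 0 in ['d', 'a', 'b', 'c'] -> ['d', 'a', 'b', 'c']
'c': index 3 in ['d', 'a', 'b', 'c'] -> ['c', 'd', 'a', 'b']
'b': index 3 in ['c', 'd', 'a', 'b'] -> ['b', 'c', 'd', 'a']


Output: [0, 3, 1, 0, 0, 1, 0, 3, 3]


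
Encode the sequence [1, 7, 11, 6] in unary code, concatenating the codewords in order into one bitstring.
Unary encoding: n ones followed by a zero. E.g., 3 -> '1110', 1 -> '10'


Encode each number as n ones followed by a terminating 0:
  1 -> 10 (2 bits)
  7 -> 11111110 (8 bits)
  11 -> 111111111110 (12 bits)
  6 -> 1111110 (7 bits)
Total length = 2 + 8 + 12 + 7 = 29 bits.

Unary([1, 7, 11, 6]) = 10111111101111111111101111110 (29 bits)


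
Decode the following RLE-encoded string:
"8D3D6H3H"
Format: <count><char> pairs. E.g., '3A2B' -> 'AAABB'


Expanding each <count><char> pair:
  8D -> 'DDDDDDDD'
  3D -> 'DDD'
  6H -> 'HHHHHH'
  3H -> 'HHH'

Decoded = DDDDDDDDDDDHHHHHHHHH


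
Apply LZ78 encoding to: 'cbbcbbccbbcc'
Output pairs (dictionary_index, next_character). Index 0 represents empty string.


LZ78 encoding steps:
Dictionary: {0: ''}
Step 1: w='' (idx 0), next='c' -> output (0, 'c'), add 'c' as idx 1
Step 2: w='' (idx 0), next='b' -> output (0, 'b'), add 'b' as idx 2
Step 3: w='b' (idx 2), next='c' -> output (2, 'c'), add 'bc' as idx 3
Step 4: w='b' (idx 2), next='b' -> output (2, 'b'), add 'bb' as idx 4
Step 5: w='c' (idx 1), next='c' -> output (1, 'c'), add 'cc' as idx 5
Step 6: w='bb' (idx 4), next='c' -> output (4, 'c'), add 'bbc' as idx 6
Step 7: w='c' (idx 1), end of input -> output (1, '')


Encoded: [(0, 'c'), (0, 'b'), (2, 'c'), (2, 'b'), (1, 'c'), (4, 'c'), (1, '')]


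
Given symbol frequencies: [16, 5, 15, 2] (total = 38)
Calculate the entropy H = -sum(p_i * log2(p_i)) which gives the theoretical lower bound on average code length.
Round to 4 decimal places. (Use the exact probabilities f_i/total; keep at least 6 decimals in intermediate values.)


Per-symbol terms -p_i * log2(p_i) with p_i = f_i/38:
  p = 16/38 = 0.421053: log2(p) = -1.247928, -p*log2(p) = 0.525443
  p = 5/38 = 0.131579: log2(p) = -2.925999, -p*log2(p) = 0.385000
  p = 15/38 = 0.394737: log2(p) = -1.341037, -p*log2(p) = 0.529357
  p = 2/38 = 0.052632: log2(p) = -4.247928, -p*log2(p) = 0.223575
H = 0.525443 + 0.385000 + 0.529357 + 0.223575 = 1.663375

H = 1.6634 bits/symbol


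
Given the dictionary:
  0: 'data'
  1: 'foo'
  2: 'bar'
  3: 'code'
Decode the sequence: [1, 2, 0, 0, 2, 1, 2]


Look up each index in the dictionary:
  1 -> 'foo'
  2 -> 'bar'
  0 -> 'data'
  0 -> 'data'
  2 -> 'bar'
  1 -> 'foo'
  2 -> 'bar'

Decoded: "foo bar data data bar foo bar"


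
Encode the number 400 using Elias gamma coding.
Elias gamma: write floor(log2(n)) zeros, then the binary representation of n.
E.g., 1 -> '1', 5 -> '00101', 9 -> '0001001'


num_bits = floor(log2(400)) + 1 = 9
leading_zeros = num_bits - 1 = 8
binary(400) = 110010000

Elias gamma(400) = '00000000' + '110010000' = 00000000110010000 (17 bits)


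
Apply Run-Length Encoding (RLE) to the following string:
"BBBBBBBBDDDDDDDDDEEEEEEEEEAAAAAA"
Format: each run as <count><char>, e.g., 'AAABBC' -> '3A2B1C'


Scanning runs left to right:
  i=0: run of 'B' x 8 -> '8B'
  i=8: run of 'D' x 9 -> '9D'
  i=17: run of 'E' x 9 -> '9E'
  i=26: run of 'A' x 6 -> '6A'

RLE = 8B9D9E6A


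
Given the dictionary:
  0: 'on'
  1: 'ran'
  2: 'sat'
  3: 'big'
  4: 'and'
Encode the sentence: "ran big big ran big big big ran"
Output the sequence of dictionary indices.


Look up each word in the dictionary:
  'ran' -> 1
  'big' -> 3
  'big' -> 3
  'ran' -> 1
  'big' -> 3
  'big' -> 3
  'big' -> 3
  'ran' -> 1

Encoded: [1, 3, 3, 1, 3, 3, 3, 1]


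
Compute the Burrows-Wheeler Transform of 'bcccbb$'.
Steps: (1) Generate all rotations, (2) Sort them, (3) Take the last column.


Rotations (sorted):
  0: $bcccbb -> last char: b
  1: b$bcccb -> last char: b
  2: bb$bccc -> last char: c
  3: bcccbb$ -> last char: $
  4: cbb$bcc -> last char: c
  5: ccbb$bc -> last char: c
  6: cccbb$b -> last char: b


BWT = bbc$ccb


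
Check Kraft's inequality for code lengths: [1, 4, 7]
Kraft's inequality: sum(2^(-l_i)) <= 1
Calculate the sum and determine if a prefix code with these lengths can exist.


Sum = 2^(-1) + 2^(-4) + 2^(-7)
    = 0.5 + 0.0625 + 0.0078125
    = 73/128 = 0.5703125
Since 0.5703125 <= 1, Kraft's inequality IS satisfied.
A prefix code with these lengths CAN exist.

Kraft sum = 0.5703125. Satisfied.
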